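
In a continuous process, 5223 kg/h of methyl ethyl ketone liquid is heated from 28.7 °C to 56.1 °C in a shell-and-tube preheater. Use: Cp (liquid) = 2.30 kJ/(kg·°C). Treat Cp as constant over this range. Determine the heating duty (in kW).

Q = ṁ·Cp·ΔT = 5223 × 2.30 × (56.1 − 28.7) = 329150 kJ/h
Converting: 329150 / 3600 s = 91.432 kW

Q = 91.4 kW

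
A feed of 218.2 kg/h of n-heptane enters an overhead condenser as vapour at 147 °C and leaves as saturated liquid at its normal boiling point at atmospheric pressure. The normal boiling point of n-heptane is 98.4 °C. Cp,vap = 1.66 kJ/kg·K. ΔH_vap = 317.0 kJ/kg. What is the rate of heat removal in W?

Q_c = 24100 W

vapour 147→98.4 °C: -80.676 kJ/kg
condensation at 98.4 °C: -317 kJ/kg
Δh = -80.676 + -317 = -397.68 kJ/kg
Q = ṁ·Δh = 218.2 kg/h × -397.68 kJ/kg = -86773 kJ/h
|Q| = 24.104 kW = 24104 W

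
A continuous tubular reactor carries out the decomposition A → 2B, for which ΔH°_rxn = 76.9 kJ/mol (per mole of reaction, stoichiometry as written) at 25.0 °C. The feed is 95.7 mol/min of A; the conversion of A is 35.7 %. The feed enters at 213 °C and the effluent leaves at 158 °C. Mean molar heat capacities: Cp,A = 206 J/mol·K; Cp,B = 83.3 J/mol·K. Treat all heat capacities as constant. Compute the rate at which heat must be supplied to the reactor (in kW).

Q_in = 22.7 kW

Extent of reaction ξ = 0.357 × 95.7 = 34.165 mol/min
Reaction term: ξ·ΔH°_rxn = 34.165 × 76.9 = 2627.3 kJ/min
Sensible, feed 213→25 °C: -3706.3 kJ/min
Outlet flows (mol/min): A 61.535, B 68.33
Sensible, products 25→158 °C: 2443 kJ/min
Q = ΔH = 1364 kJ/min = 22.733 kW
Heat supplied = 22.733 kW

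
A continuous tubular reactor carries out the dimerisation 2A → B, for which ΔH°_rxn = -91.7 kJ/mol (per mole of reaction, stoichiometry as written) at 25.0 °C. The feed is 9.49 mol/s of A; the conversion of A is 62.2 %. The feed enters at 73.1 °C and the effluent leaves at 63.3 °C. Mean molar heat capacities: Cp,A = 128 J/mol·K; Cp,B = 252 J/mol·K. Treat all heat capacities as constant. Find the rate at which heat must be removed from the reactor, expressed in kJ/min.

Q_out = 17000 kJ/min

Extent of reaction ξ = 0.622 × 9.49 / 2 = 2.9514 mol/s
Reaction term: ξ·ΔH°_rxn = 2.9514 × -91.7 = -270.64 kJ/s
Sensible, feed 73.1→25 °C: -58.428 kJ/s
Outlet flows (mol/s): A 3.5872, B 2.9514
Sensible, products 25→63.3 °C: 46.072 kJ/s
Q = ΔH = -283 kJ/s = -283 kW
Heat removed = 16980 kJ/min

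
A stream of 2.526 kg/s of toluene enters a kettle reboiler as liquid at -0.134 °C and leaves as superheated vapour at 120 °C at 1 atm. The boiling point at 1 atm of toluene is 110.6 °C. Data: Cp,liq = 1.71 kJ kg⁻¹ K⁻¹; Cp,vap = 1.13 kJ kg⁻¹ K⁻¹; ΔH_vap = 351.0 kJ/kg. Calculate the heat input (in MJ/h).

Q = 5010 MJ/h

liquid -0.134→110.6 °C: 189.36 kJ/kg
vaporisation at 110.6 °C: 351 kJ/kg
vapour 110.6→120 °C: 10.622 kJ/kg
Δh = 189.36 + 351 + 10.622 = 550.98 kJ/kg
Q = ṁ·Δh = 2.526 kg/s × 550.98 kJ/kg = 1391.8 kJ/s
|Q| = 1391.8 kW = 5010.4 MJ/h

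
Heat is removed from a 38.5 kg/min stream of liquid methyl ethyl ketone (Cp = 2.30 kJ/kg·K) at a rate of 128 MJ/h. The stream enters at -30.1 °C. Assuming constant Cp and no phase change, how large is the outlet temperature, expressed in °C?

T_out = -54.2 °C

Q = 128 MJ/h = 2133.3 kJ/min
ΔT = Q/(ṁ·Cp) = 2133.3/(38.5×2.30) = 24.092 K
T_out = -30.1 − 24.092 = -54.192 °C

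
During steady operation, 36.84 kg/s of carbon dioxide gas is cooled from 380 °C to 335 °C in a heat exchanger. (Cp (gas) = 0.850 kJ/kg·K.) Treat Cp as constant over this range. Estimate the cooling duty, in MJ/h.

Q = ṁ·Cp·ΔT = 36.84 × 0.850 × (335 − 380) = -1409.1 kJ/s
Cooling duty = 5072.9 MJ/h

Q_c = 5070 MJ/h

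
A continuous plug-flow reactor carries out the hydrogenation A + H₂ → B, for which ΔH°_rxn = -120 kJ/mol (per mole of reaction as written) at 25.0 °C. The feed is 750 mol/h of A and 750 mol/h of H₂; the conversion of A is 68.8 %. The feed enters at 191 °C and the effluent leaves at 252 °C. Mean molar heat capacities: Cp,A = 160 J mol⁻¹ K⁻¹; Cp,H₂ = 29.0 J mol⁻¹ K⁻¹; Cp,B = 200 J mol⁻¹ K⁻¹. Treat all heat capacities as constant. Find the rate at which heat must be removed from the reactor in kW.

Extent of reaction ξ = 0.688 × 750 = 516 mol/h
Reaction term: ξ·ΔH°_rxn = 516 × -120 = -61920 kJ/h
Sensible, feed 191→25 °C: -23530 kJ/h
Outlet flows (mol/h): A 234, H₂ 234, B 516
Sensible, products 25→252 °C: 33466 kJ/h
Q = ΔH = -51985 kJ/h = -14.44 kW
Heat removed = 14.44 kW

Q_out = 14.4 kW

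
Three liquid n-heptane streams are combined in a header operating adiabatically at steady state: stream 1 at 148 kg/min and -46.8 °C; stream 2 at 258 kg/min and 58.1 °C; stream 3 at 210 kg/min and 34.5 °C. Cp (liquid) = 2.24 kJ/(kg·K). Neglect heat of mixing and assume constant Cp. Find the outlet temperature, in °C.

Adiabatic, steady state ⇒ Σ ṁᵢCp,ᵢ(T_out − Tᵢ) = 0
T_out = Σ ṁᵢCp,ᵢTᵢ / Σ ṁᵢCp,ᵢ
      = 34291 / 1379.8 = 24.851 °C

T_out = 24.9 °C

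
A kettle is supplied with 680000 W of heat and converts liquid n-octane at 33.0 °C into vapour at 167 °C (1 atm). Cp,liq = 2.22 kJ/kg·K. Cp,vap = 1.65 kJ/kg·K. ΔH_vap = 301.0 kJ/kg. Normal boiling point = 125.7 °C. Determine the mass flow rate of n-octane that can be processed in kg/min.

ṁ = 71.0 kg/min

Δh = 2.22×(125.7−33.0) + 301.0 + 1.65×(167−125.7) = 574.94 kJ/kg
Q = 680000 W = 680 kJ/s = 40800 kJ/min
ṁ = Q/Δh = 40800 / 574.94 = 70.964 kg/min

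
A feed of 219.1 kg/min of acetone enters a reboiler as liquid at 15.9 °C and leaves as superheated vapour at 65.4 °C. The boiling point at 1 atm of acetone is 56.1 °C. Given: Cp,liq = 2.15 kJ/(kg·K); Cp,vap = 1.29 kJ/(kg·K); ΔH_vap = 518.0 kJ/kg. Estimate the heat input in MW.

Q = 2.25 MW

liquid 15.9→56.1 °C: 86.43 kJ/kg
vaporisation at 56.1 °C: 518 kJ/kg
vapour 56.1→65.4 °C: 11.997 kJ/kg
Δh = 86.43 + 518 + 11.997 = 616.43 kJ/kg
Q = ṁ·Δh = 219.1 kg/min × 616.43 kJ/kg = 135060 kJ/min
|Q| = 2251 kW = 2.251 MW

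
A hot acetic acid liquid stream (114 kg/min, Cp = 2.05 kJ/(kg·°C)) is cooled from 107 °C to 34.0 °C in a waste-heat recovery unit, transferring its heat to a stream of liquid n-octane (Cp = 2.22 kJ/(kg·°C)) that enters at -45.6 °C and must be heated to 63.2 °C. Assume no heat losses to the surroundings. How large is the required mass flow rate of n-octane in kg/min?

ṁ_c = 70.6 kg/min

Heat released by hot stream: Q = 114 × 2.05 × (107 − 34.0) = 17060 kJ/min
Energy balance on cold side (adiabatic exchanger): Q = ṁ_c·Cp_c·(T_c,out − T_c,in)
ṁ_c = 17060 / [2.22 × (63.2 − -45.6)] = 70.632 kg/min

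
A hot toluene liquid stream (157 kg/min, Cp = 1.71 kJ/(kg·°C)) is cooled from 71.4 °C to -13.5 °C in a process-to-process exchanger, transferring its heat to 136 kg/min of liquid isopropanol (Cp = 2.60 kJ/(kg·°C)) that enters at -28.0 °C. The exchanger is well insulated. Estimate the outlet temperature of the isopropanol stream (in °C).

Heat released by hot stream: Q = 157 × 1.71 × (71.4 − -13.5) = 22793 kJ/min
Energy balance on cold side (adiabatic exchanger): Q = ṁ_c·Cp_c·(T_c,out − T_c,in)
T_c,out = -28.0 + 22793/(136 × 2.60) = 36.46 °C

T_c,out = 36.5 °C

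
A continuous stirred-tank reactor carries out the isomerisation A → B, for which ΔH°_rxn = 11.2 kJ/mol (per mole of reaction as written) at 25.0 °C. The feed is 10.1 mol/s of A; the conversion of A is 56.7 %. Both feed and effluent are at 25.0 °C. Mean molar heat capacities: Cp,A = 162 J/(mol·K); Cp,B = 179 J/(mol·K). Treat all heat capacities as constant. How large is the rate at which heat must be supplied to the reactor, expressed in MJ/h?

Q_in = 231 MJ/h

Extent of reaction ξ = 0.567 × 10.1 = 5.7267 mol/s
Reaction term: ξ·ΔH°_rxn = 5.7267 × 11.2 = 64.139 kJ/s
Q = ΔH = 64.139 kJ/s = 64.139 kW
Heat supplied = 230.9 MJ/h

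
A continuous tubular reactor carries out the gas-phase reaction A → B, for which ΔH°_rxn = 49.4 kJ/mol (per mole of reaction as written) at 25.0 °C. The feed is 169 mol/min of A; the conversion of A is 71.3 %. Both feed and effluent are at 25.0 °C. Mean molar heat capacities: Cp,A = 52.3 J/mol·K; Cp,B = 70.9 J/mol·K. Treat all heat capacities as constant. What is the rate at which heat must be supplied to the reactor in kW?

Extent of reaction ξ = 0.713 × 169 = 120.5 mol/min
Reaction term: ξ·ΔH°_rxn = 120.5 × 49.4 = 5952.6 kJ/min
Q = ΔH = 5952.6 kJ/min = 99.209 kW
Heat supplied = 99.209 kW

Q_in = 99.2 kW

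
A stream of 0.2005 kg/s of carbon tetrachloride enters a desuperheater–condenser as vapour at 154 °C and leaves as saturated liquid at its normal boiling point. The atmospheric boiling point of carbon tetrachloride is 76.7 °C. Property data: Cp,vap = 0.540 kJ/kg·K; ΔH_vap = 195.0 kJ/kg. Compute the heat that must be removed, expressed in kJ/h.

Q_c = 171000 kJ/h

vapour 154→76.7 °C: -41.742 kJ/kg
condensation at 76.7 °C: -195 kJ/kg
Δh = -41.742 + -195 = -236.74 kJ/kg
Q = ṁ·Δh = 0.2005 kg/s × -236.74 kJ/kg = -47.467 kJ/s
|Q| = 47.467 kW = 170880 kJ/h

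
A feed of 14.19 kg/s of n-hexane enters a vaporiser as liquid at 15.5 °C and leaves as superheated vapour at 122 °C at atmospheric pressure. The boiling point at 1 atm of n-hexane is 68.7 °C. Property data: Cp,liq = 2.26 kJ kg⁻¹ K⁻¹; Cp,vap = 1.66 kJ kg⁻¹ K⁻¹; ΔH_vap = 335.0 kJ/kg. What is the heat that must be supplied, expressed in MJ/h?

Q = 27800 MJ/h

liquid 15.5→68.7 °C: 120.23 kJ/kg
vaporisation at 68.7 °C: 335 kJ/kg
vapour 68.7→122 °C: 88.478 kJ/kg
Δh = 120.23 + 335 + 88.478 = 543.71 kJ/kg
Q = ṁ·Δh = 14.19 kg/s × 543.71 kJ/kg = 7715.2 kJ/s
|Q| = 7715.2 kW = 27775 MJ/h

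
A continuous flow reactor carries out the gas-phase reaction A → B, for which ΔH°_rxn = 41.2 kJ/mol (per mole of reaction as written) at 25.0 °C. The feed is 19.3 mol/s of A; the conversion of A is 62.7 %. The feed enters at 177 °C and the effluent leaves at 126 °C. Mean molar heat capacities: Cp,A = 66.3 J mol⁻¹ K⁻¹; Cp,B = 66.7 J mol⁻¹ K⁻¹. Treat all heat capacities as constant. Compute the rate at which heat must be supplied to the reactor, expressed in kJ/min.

Q_in = 26000 kJ/min

Extent of reaction ξ = 0.627 × 19.3 = 12.101 mol/s
Reaction term: ξ·ΔH°_rxn = 12.101 × 41.2 = 498.57 kJ/s
Sensible, feed 177→25 °C: -194.5 kJ/s
Outlet flows (mol/s): A 7.1989, B 12.101
Sensible, products 25→126 °C: 129.73 kJ/s
Q = ΔH = 433.8 kJ/s = 433.8 kW
Heat supplied = 26028 kJ/min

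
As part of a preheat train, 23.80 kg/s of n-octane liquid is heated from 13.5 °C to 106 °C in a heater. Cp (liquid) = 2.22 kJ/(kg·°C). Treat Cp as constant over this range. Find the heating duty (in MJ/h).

Q = ṁ·Cp·ΔT = 23.80 × 2.22 × (106 − 13.5) = 4887.3 kJ/s
Heating duty = 17594 MJ/h

Q = 17600 MJ/h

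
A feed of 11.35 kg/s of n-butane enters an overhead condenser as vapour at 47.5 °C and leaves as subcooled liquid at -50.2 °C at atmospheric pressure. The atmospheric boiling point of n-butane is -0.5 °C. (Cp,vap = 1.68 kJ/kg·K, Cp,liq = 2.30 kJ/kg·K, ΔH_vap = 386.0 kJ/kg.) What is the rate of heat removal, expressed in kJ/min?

Q_c = 396000 kJ/min

vapour 47.5→-0.5 °C: -80.64 kJ/kg
condensation at -0.5 °C: -386 kJ/kg
liquid -0.5→-50.2 °C: -114.31 kJ/kg
Δh = -80.64 + -386 + -114.31 = -580.95 kJ/kg
Q = ṁ·Δh = 11.35 kg/s × -580.95 kJ/kg = -6593.8 kJ/s
|Q| = 6593.8 kW = 395630 kJ/min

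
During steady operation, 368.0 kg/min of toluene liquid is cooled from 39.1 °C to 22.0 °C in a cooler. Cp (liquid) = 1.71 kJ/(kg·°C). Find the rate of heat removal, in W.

Q = ṁ·Cp·ΔT = 368.0 × 1.71 × (22.0 − 39.1) = -10761 kJ/min
Converting: 10761 / 60 s = 179.34 kW
Cooling duty = 179340 W

Q_c = 179000 W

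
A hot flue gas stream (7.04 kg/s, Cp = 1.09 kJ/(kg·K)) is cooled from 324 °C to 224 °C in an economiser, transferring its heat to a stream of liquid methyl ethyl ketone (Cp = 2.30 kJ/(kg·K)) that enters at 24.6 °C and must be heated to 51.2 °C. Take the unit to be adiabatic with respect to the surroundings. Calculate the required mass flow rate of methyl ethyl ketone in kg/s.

ṁ_c = 12.5 kg/s

Heat released by hot stream: Q = 7.04 × 1.09 × (324 − 224) = 767.36 kJ/s
Energy balance on cold side (adiabatic exchanger): Q = ṁ_c·Cp_c·(T_c,out − T_c,in)
ṁ_c = 767.36 / [2.30 × (51.2 − 24.6)] = 12.543 kg/s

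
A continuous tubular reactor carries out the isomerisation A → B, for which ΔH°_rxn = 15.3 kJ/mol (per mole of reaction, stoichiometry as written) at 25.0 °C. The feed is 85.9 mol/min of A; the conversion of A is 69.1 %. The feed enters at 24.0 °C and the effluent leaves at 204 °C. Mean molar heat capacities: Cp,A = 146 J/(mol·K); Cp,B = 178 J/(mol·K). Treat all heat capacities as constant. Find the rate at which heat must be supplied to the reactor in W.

Q_in = 58400 W

Extent of reaction ξ = 0.691 × 85.9 = 59.357 mol/min
Reaction term: ξ·ΔH°_rxn = 59.357 × 15.3 = 908.16 kJ/min
Sensible, feed 24.0→25 °C: 12.541 kJ/min
Outlet flows (mol/min): A 26.543, B 59.357
Sensible, products 25→204 °C: 2584.9 kJ/min
Q = ΔH = 3505.6 kJ/min = 58.427 kW
Heat supplied = 58427 W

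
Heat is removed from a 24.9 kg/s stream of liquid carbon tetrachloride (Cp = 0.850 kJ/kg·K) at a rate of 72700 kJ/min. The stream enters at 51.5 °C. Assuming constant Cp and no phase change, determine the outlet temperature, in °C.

T_out = -5.75 °C

Q = 72700 kJ/min = 1211.7 kJ/s
ΔT = Q/(ṁ·Cp) = 1211.7/(24.9×0.850) = 57.249 K
T_out = 51.5 − 57.249 = -5.7486 °C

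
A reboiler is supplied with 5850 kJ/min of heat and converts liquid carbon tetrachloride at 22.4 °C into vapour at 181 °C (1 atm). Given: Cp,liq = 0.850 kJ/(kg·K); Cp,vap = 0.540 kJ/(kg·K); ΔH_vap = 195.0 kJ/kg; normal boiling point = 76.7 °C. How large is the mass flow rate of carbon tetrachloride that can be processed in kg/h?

Δh = 0.850×(76.7−22.4) + 195.0 + 0.540×(181−76.7) = 297.48 kJ/kg
Q = 5850 kJ/min = 97.5 kJ/s = 351000 kJ/h
ṁ = Q/Δh = 351000 / 297.48 = 1179.9 kg/h

ṁ = 1180 kg/h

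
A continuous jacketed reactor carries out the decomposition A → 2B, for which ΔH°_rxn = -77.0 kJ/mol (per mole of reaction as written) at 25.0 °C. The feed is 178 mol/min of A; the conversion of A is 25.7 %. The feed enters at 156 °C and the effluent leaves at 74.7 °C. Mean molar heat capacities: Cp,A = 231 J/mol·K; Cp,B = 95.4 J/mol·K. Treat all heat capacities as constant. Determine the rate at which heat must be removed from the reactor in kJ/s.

Extent of reaction ξ = 0.257 × 178 = 45.746 mol/min
Reaction term: ξ·ΔH°_rxn = 45.746 × -77.0 = -3522.4 kJ/min
Sensible, feed 156→25 °C: -5386.5 kJ/min
Outlet flows (mol/min): A 132.25, B 91.492
Sensible, products 25→74.7 °C: 1952.2 kJ/min
Q = ΔH = -6956.7 kJ/min = -115.95 kW
Heat removed = 115.95 kJ/s

Q_out = 116 kJ/s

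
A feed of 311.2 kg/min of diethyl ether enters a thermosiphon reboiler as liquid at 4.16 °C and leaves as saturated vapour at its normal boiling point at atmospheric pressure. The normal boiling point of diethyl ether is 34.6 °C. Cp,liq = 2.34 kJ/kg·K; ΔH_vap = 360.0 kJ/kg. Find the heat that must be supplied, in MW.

Q = 2.24 MW

liquid 4.16→34.6 °C: 71.23 kJ/kg
vaporisation at 34.6 °C: 360 kJ/kg
Δh = 71.23 + 360 = 431.23 kJ/kg
Q = ṁ·Δh = 311.2 kg/min × 431.23 kJ/kg = 134200 kJ/min
|Q| = 2236.6 kW = 2.2366 MW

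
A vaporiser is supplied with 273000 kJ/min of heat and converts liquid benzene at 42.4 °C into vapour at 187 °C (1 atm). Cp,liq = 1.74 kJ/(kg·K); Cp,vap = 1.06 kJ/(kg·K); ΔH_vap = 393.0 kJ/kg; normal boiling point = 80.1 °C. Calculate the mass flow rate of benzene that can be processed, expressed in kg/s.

ṁ = 7.96 kg/s

Δh = 1.74×(80.1−42.4) + 393.0 + 1.06×(187−80.1) = 571.91 kJ/kg
Q = 273000 kJ/min = 4550 kJ/s = 4550 kJ/s
ṁ = Q/Δh = 4550 / 571.91 = 7.9558 kg/s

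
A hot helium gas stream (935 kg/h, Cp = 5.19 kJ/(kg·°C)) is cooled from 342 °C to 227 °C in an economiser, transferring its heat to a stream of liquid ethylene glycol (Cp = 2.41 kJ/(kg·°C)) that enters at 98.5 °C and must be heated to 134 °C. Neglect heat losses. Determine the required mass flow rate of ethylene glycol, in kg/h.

ṁ_c = 6520 kg/h

Heat released by hot stream: Q = 935 × 5.19 × (342 − 227) = 558050 kJ/h
Energy balance on cold side (adiabatic exchanger): Q = ṁ_c·Cp_c·(T_c,out − T_c,in)
ṁ_c = 558050 / [2.41 × (134 − 98.5)] = 6522.8 kg/h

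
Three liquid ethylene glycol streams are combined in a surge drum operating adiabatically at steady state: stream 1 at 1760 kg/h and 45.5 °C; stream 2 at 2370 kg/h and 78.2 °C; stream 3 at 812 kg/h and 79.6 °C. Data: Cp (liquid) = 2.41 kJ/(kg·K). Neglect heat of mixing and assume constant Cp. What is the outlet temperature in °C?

T_out = 66.8 °C

Energy balance with Q = 0: Σ ṁᵢCp,ᵢ(T_out − Tᵢ) = 0
Σ ṁᵢCp,ᵢTᵢ = 1760×2.41×45.5 + 2370×2.41×78.2 + 812×2.41×79.6 = 795420
Σ ṁᵢCp,ᵢ = 1760×2.41 + 2370×2.41 + 812×2.41 = 11910
T_out = 795420 / 11910 = 66.785 °C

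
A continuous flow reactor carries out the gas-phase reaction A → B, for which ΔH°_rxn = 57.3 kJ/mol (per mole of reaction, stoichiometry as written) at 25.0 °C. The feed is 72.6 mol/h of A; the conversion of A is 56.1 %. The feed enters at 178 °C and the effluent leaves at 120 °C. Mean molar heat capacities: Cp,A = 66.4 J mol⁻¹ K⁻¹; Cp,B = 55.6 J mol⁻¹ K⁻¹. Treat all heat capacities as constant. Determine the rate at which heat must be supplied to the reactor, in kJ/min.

Q_in = 33.5 kJ/min

Extent of reaction ξ = 0.561 × 72.6 = 40.729 mol/h
Reaction term: ξ·ΔH°_rxn = 40.729 × 57.3 = 2333.7 kJ/h
Sensible, feed 178→25 °C: -737.56 kJ/h
Outlet flows (mol/h): A 31.871, B 40.729
Sensible, products 25→120 °C: 416.17 kJ/h
Q = ΔH = 2012.4 kJ/h = 0.55899 kW
Heat supplied = 33.539 kJ/min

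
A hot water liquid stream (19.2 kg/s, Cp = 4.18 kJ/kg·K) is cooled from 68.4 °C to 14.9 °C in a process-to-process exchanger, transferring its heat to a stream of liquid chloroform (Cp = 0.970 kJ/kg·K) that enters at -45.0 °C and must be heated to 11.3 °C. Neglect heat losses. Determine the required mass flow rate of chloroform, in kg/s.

ṁ_c = 78.6 kg/s

Heat released by hot stream: Q = 19.2 × 4.18 × (68.4 − 14.9) = 4293.7 kJ/s
Energy balance on cold side (adiabatic exchanger): Q = ṁ_c·Cp_c·(T_c,out − T_c,in)
ṁ_c = 4293.7 / [0.970 × (11.3 − -45.0)] = 78.623 kg/s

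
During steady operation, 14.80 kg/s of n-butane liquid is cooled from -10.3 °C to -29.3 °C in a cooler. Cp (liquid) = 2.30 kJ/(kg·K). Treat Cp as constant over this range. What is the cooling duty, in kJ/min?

Q = ṁ·Cp·ΔT = 14.80 × 2.30 × (-29.3 − -10.3) = -646.76 kJ/s
Cooling duty = 38806 kJ/min

Q_c = 38800 kJ/min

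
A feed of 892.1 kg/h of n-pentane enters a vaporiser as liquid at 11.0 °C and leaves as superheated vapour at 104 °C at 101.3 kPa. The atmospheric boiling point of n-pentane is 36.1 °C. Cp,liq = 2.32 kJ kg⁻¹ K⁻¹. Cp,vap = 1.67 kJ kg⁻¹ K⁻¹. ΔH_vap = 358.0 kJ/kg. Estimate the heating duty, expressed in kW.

Q = 131 kW

liquid 11.0→36.1 °C: 58.232 kJ/kg
vaporisation at 36.1 °C: 358 kJ/kg
vapour 36.1→104 °C: 113.39 kJ/kg
Δh = 58.232 + 358 + 113.39 = 529.62 kJ/kg
Q = ṁ·Δh = 892.1 kg/h × 529.62 kJ/kg = 472480 kJ/h
|Q| = 131.24 kW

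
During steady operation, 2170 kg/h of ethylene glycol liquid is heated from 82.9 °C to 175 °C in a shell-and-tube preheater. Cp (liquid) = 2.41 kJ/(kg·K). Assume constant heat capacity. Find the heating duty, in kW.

Q = ṁ·Cp·ΔT = 2170 × 2.41 × (175 − 82.9) = 481660 kJ/h
Converting: 481660 / 3600 s = 133.79 kW

Q = 134 kW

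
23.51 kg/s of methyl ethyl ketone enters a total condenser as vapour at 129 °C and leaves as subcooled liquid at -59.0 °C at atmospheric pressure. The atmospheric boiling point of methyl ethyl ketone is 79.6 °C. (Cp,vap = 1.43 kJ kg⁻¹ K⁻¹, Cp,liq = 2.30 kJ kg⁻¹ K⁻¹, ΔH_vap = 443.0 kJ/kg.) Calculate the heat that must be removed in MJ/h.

Q_c = 70500 MJ/h

vapour 129→79.6 °C: -70.642 kJ/kg
condensation at 79.6 °C: -443 kJ/kg
liquid 79.6→-59.0 °C: -318.78 kJ/kg
Δh = -70.642 + -443 + -318.78 = -832.42 kJ/kg
Q = ṁ·Δh = 23.51 kg/s × -832.42 kJ/kg = -19570 kJ/s
|Q| = 19570 kW = 70453 MJ/h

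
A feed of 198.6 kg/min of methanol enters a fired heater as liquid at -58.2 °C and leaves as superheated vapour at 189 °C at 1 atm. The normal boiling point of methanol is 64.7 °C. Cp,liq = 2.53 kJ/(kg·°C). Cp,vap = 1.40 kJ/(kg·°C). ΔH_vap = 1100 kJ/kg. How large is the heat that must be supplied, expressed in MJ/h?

liquid -58.2→64.7 °C: 310.94 kJ/kg
vaporisation at 64.7 °C: 1100 kJ/kg
vapour 64.7→189 °C: 174.02 kJ/kg
Δh = 310.94 + 1100 + 174.02 = 1585 kJ/kg
Q = ṁ·Δh = 198.6 kg/min × 1585 kJ/kg = 314770 kJ/min
|Q| = 5246.2 kW = 18886 MJ/h

Q = 18900 MJ/h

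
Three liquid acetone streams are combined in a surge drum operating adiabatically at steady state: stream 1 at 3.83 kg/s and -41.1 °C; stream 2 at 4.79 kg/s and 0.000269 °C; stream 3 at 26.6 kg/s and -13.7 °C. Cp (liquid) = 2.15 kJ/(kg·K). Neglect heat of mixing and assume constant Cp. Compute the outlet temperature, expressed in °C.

T_out = -14.8 °C

Energy balance with Q = 0: Σ ṁᵢCp,ᵢ(T_out − Tᵢ) = 0
T_out = Σ ṁᵢCp,ᵢTᵢ / Σ ṁᵢCp,ᵢ
      = -1121.9 / 75.723 = -14.816 °C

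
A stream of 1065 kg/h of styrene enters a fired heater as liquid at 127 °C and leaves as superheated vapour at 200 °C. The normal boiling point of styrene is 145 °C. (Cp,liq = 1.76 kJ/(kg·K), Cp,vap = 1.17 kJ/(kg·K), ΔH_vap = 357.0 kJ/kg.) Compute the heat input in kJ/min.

Q = 8040 kJ/min

liquid 127→145 °C: 31.68 kJ/kg
vaporisation at 145 °C: 357 kJ/kg
vapour 145→200 °C: 64.35 kJ/kg
Δh = 31.68 + 357 + 64.35 = 453.03 kJ/kg
Q = ṁ·Δh = 1065 kg/h × 453.03 kJ/kg = 482480 kJ/h
|Q| = 134.02 kW = 8041.3 kJ/min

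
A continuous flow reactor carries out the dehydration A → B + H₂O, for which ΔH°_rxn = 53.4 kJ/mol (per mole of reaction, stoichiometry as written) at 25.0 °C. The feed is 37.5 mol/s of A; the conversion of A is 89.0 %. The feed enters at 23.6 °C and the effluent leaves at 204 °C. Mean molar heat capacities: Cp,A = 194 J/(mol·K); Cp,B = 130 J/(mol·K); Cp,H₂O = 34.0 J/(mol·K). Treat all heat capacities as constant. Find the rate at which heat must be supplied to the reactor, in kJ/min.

Extent of reaction ξ = 0.890 × 37.5 = 33.375 mol/s
Reaction term: ξ·ΔH°_rxn = 33.375 × 53.4 = 1782.2 kJ/s
Sensible, feed 23.6→25 °C: 10.185 kJ/s
Outlet flows (mol/s): A 4.125, B 33.375, H₂O 33.375
Sensible, products 25→204 °C: 1123 kJ/s
Q = ΔH = 2915.4 kJ/s = 2915.4 kW
Heat supplied = 174920 kJ/min

Q_in = 175000 kJ/min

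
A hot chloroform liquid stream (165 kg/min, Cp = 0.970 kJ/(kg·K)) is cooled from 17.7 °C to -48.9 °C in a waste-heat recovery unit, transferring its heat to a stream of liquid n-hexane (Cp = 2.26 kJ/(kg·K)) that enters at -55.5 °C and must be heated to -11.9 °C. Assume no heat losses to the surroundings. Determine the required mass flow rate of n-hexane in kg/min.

Heat released by hot stream: Q = 165 × 0.970 × (17.7 − -48.9) = 10659 kJ/min
Energy balance on cold side (adiabatic exchanger): Q = ṁ_c·Cp_c·(T_c,out − T_c,in)
ṁ_c = 10659 / [2.26 × (-11.9 − -55.5)] = 108.18 kg/min

ṁ_c = 108 kg/min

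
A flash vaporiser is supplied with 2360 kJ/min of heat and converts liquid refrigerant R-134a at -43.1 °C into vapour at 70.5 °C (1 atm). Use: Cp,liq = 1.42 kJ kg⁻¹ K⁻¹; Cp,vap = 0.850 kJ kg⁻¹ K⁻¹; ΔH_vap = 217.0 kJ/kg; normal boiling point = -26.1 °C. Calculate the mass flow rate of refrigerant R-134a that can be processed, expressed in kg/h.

Δh = 1.42×(-26.1−-43.1) + 217.0 + 0.850×(70.5−-26.1) = 323.25 kJ/kg
Q = 2360 kJ/min = 39.333 kJ/s = 141600 kJ/h
ṁ = Q/Δh = 141600 / 323.25 = 438.05 kg/h

ṁ = 438 kg/h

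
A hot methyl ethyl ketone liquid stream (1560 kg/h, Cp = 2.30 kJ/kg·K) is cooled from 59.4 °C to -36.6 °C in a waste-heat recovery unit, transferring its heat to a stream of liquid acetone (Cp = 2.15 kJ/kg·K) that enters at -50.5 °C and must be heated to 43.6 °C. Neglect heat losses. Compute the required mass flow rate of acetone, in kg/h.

Heat released by hot stream: Q = 1560 × 2.30 × (59.4 − -36.6) = 344450 kJ/h
Energy balance on cold side (adiabatic exchanger): Q = ṁ_c·Cp_c·(T_c,out − T_c,in)
ṁ_c = 344450 / [2.15 × (43.6 − -50.5)] = 1702.5 kg/h

ṁ_c = 1700 kg/h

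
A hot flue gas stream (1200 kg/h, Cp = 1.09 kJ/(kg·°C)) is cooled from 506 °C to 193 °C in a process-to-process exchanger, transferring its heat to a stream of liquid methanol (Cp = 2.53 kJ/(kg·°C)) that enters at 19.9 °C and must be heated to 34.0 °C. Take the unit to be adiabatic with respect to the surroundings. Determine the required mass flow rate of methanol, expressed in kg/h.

ṁ_c = 11500 kg/h

Heat released by hot stream: Q = 1200 × 1.09 × (506 − 193) = 409400 kJ/h
Energy balance on cold side (adiabatic exchanger): Q = ṁ_c·Cp_c·(T_c,out − T_c,in)
ṁ_c = 409400 / [2.53 × (34.0 − 19.9)] = 11477 kg/h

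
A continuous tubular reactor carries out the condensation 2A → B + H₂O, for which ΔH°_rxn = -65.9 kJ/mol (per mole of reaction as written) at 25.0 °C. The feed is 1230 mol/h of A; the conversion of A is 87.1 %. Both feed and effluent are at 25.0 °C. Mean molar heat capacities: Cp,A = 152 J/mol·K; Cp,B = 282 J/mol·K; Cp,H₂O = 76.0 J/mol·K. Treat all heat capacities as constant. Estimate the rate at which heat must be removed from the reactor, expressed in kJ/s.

Extent of reaction ξ = 0.871 × 1230 / 2 = 535.66 mol/h
Reaction term: ξ·ΔH°_rxn = 535.66 × -65.9 = -35300 kJ/h
Q = ΔH = -35300 kJ/h = -9.8056 kW
Heat removed = 9.8056 kJ/s

Q_out = 9.81 kJ/s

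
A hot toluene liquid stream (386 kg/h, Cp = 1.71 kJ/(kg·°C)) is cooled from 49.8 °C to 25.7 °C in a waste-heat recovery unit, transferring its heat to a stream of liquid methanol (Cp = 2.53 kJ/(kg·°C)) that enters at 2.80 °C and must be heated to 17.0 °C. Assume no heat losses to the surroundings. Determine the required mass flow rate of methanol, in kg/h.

ṁ_c = 443 kg/h

Heat released by hot stream: Q = 386 × 1.71 × (49.8 − 25.7) = 15907 kJ/h
Energy balance on cold side (adiabatic exchanger): Q = ṁ_c·Cp_c·(T_c,out − T_c,in)
ṁ_c = 15907 / [2.53 × (17.0 − 2.80)] = 442.78 kg/h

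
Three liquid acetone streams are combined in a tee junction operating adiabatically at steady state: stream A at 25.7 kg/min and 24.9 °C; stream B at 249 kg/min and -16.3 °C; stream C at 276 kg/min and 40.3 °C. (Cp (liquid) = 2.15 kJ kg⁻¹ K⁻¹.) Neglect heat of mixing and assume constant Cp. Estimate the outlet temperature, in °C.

No heat crosses the boundary, so H_out = H_in.
T_out = Σ ṁᵢCp,ᵢTᵢ / Σ ṁᵢCp,ᵢ
      = 16564 / 1184 = 13.99 °C

T_out = 14.0 °C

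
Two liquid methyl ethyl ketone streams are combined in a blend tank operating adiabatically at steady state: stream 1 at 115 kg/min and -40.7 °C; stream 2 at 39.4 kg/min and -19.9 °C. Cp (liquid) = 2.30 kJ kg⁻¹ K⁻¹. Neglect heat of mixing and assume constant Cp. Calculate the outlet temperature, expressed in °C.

T_out = -35.4 °C

Adiabatic, steady state ⇒ Σ ṁᵢCp,ᵢ(T_out − Tᵢ) = 0
T_out = Σ ṁᵢCp,ᵢTᵢ / Σ ṁᵢCp,ᵢ
      = -12568 / 355.12 = -35.392 °C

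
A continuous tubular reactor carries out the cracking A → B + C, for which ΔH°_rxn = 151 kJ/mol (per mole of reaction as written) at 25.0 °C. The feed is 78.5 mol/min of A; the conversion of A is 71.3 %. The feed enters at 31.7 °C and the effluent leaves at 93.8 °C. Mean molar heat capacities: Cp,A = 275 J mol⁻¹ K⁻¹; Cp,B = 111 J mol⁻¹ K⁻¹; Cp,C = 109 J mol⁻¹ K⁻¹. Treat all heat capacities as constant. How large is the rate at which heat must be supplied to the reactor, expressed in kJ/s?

Q_in = 160 kJ/s

Extent of reaction ξ = 0.713 × 78.5 = 55.97 mol/min
Reaction term: ξ·ΔH°_rxn = 55.97 × 151 = 8451.5 kJ/min
Sensible, feed 31.7→25 °C: -144.64 kJ/min
Outlet flows (mol/min): A 22.53, B 55.97, C 55.97
Sensible, products 25→93.8 °C: 1273.4 kJ/min
Q = ΔH = 9580.3 kJ/min = 159.67 kW
Heat supplied = 159.67 kJ/s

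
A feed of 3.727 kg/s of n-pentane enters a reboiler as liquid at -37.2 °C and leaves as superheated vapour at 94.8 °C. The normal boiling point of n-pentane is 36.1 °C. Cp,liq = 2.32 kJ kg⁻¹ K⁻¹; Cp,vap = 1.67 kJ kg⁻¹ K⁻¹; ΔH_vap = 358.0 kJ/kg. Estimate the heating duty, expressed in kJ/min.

liquid -37.2→36.1 °C: 170.06 kJ/kg
vaporisation at 36.1 °C: 358 kJ/kg
vapour 36.1→94.8 °C: 98.029 kJ/kg
Δh = 170.06 + 358 + 98.029 = 626.09 kJ/kg
Q = ṁ·Δh = 3.727 kg/s × 626.09 kJ/kg = 2333.4 kJ/s
|Q| = 2333.4 kW = 140010 kJ/min

Q = 140000 kJ/min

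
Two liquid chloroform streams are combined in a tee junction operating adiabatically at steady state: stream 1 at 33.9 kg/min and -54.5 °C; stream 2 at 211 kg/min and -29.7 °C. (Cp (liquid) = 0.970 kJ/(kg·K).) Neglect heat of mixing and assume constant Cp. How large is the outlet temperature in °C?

T_out = -33.1 °C

Energy balance with Q = 0: Σ ṁᵢCp,ᵢ(T_out − Tᵢ) = 0
Σ ṁᵢCp,ᵢTᵢ = 33.9×0.970×-54.5 + 211×0.970×-29.7 = -7870.8
Σ ṁᵢCp,ᵢ = 33.9×0.970 + 211×0.970 = 237.55
T_out = -7870.8 / 237.55 = -33.133 °C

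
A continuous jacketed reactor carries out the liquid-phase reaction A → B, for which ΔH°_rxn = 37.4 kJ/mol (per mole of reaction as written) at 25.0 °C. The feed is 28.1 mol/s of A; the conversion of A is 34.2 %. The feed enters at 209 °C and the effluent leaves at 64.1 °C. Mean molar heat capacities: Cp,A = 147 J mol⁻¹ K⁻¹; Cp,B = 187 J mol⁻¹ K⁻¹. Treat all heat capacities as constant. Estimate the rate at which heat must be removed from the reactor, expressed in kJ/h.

Q_out = 807000 kJ/h

Extent of reaction ξ = 0.342 × 28.1 = 9.6102 mol/s
Reaction term: ξ·ΔH°_rxn = 9.6102 × 37.4 = 359.42 kJ/s
Sensible, feed 209→25 °C: -760.05 kJ/s
Outlet flows (mol/s): A 18.49, B 9.6102
Sensible, products 25→64.1 °C: 176.54 kJ/s
Q = ΔH = -224.09 kJ/s = -224.09 kW
Heat removed = 806710 kJ/h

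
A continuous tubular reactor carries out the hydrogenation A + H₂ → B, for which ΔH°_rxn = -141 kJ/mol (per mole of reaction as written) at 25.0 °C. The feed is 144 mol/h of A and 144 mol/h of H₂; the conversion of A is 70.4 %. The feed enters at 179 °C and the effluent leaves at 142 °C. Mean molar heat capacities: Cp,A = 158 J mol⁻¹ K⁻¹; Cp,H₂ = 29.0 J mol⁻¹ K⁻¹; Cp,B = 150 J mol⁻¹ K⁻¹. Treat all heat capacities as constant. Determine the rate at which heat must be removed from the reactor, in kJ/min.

Extent of reaction ξ = 0.704 × 144 = 101.38 mol/h
Reaction term: ξ·ΔH°_rxn = 101.38 × -141 = -14294 kJ/h
Sensible, feed 179→25 °C: -4146.9 kJ/h
Outlet flows (mol/h): A 42.624, H₂ 42.624, B 101.38
Sensible, products 25→142 °C: 2711.7 kJ/h
Q = ΔH = -15729 kJ/h = -4.3692 kW
Heat removed = 262.15 kJ/min

Q_out = 262 kJ/min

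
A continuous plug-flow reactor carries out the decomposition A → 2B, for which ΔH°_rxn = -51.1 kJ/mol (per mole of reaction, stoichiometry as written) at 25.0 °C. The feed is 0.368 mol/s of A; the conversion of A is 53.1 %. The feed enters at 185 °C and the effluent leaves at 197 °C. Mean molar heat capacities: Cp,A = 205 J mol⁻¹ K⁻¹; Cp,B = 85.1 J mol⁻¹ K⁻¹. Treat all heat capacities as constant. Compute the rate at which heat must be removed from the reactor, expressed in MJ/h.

Q_out = 36.9 MJ/h

Extent of reaction ξ = 0.531 × 0.368 = 0.19541 mol/s
Reaction term: ξ·ΔH°_rxn = 0.19541 × -51.1 = -9.9853 kJ/s
Sensible, feed 185→25 °C: -12.07 kJ/s
Outlet flows (mol/s): A 0.17259, B 0.39082
Sensible, products 25→197 °C: 11.806 kJ/s
Q = ΔH = -10.25 kJ/s = -10.25 kW
Heat removed = 36.899 MJ/h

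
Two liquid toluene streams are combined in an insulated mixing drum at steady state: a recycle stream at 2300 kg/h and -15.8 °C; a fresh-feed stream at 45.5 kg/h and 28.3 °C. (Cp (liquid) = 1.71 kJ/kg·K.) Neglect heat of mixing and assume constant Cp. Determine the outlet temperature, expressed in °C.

No heat crosses the boundary, so H_out = H_in.
Σ ṁᵢCp,ᵢTᵢ = 2300×1.71×-15.8 + 45.5×1.71×28.3 = -59940
Σ ṁᵢCp,ᵢ = 2300×1.71 + 45.5×1.71 = 4010.8
T_out = -59940 / 4010.8 = -14.945 °C

T_out = -14.9 °C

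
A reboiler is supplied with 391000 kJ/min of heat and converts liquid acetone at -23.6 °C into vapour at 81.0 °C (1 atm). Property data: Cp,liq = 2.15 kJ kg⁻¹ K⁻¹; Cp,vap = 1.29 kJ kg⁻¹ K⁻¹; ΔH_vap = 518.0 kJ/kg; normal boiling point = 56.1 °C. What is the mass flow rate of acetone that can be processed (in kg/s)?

Δh = 2.15×(56.1−-23.6) + 518.0 + 1.29×(81.0−56.1) = 721.48 kJ/kg
Q = 391000 kJ/min = 6516.7 kJ/s = 6516.7 kJ/s
ṁ = Q/Δh = 6516.7 / 721.48 = 9.0324 kg/s

ṁ = 9.03 kg/s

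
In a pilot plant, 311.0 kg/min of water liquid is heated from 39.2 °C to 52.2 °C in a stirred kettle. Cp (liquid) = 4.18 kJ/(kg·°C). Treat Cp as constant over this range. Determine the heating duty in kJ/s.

Q = 282 kJ/s

Q = ṁ·Cp·ΔT = 311.0 × 4.18 × (52.2 − 39.2) = 16900 kJ/min
Converting: 16900 / 60 s = 281.66 kW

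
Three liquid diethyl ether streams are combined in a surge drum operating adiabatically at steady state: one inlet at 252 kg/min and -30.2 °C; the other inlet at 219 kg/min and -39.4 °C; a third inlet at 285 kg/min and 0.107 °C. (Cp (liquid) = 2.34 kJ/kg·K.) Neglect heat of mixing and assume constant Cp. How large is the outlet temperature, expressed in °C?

No heat crosses the boundary, so H_out = H_in.
Σ ṁᵢCp,ᵢTᵢ = 252×2.34×-30.2 + 219×2.34×-39.4 + 285×2.34×0.107 = -37928
Σ ṁᵢCp,ᵢ = 252×2.34 + 219×2.34 + 285×2.34 = 1769
T_out = -37928 / 1769 = -21.44 °C

T_out = -21.4 °C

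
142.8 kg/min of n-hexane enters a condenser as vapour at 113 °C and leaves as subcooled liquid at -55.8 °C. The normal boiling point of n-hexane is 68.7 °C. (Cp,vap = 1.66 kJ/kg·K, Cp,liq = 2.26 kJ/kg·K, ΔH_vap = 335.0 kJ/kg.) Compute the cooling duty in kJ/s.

vapour 113→68.7 °C: -73.538 kJ/kg
condensation at 68.7 °C: -335 kJ/kg
liquid 68.7→-55.8 °C: -281.37 kJ/kg
Δh = -73.538 + -335 + -281.37 = -689.91 kJ/kg
Q = ṁ·Δh = 142.8 kg/min × -689.91 kJ/kg = -98519 kJ/min
|Q| = 1642 kW

Q_c = 1640 kJ/s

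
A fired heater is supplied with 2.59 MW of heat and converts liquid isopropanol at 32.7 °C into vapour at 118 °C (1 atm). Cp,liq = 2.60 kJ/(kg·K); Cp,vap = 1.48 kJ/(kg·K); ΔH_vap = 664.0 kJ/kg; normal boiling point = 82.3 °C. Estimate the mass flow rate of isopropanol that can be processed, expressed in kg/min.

ṁ = 184 kg/min

Δh = 2.60×(82.3−32.7) + 664.0 + 1.48×(118−82.3) = 845.8 kJ/kg
Q = 2.59 MW = 2590 kJ/s = 155400 kJ/min
ṁ = Q/Δh = 155400 / 845.8 = 183.73 kg/min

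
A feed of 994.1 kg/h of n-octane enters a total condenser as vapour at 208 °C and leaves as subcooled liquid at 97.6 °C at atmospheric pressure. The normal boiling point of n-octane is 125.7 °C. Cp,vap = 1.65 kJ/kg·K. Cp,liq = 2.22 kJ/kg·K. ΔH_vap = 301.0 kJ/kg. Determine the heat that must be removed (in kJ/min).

vapour 208→125.7 °C: -135.79 kJ/kg
condensation at 125.7 °C: -301 kJ/kg
liquid 125.7→97.6 °C: -62.382 kJ/kg
Δh = -135.79 + -301 + -62.382 = -499.18 kJ/kg
Q = ṁ·Δh = 994.1 kg/h × -499.18 kJ/kg = -496230 kJ/h
|Q| = 137.84 kW = 8270.5 kJ/min

Q_c = 8270 kJ/min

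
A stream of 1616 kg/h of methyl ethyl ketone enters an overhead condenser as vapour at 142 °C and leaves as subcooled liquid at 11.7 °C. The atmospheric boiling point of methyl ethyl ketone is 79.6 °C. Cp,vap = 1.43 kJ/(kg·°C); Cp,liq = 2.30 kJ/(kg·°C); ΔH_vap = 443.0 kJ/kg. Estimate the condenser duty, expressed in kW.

Q_c = 309 kW

vapour 142→79.6 °C: -89.232 kJ/kg
condensation at 79.6 °C: -443 kJ/kg
liquid 79.6→11.7 °C: -156.17 kJ/kg
Δh = -89.232 + -443 + -156.17 = -688.4 kJ/kg
Q = ṁ·Δh = 1616 kg/h × -688.4 kJ/kg = -1.1125e+06 kJ/h
|Q| = 309.02 kW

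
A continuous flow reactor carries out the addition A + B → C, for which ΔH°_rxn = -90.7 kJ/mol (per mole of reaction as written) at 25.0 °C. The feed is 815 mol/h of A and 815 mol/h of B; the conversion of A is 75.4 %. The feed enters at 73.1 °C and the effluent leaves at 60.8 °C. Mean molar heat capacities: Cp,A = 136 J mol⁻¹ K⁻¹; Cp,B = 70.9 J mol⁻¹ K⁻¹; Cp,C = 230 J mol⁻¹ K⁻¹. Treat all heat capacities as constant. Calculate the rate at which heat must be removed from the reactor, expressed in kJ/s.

Extent of reaction ξ = 0.754 × 815 = 614.51 mol/h
Reaction term: ξ·ΔH°_rxn = 614.51 × -90.7 = -55736 kJ/h
Sensible, feed 73.1→25 °C: -8110.8 kJ/h
Outlet flows (mol/h): A 200.49, B 200.49, C 614.51
Sensible, products 25→60.8 °C: 6544.9 kJ/h
Q = ΔH = -57302 kJ/h = -15.917 kW
Heat removed = 15.917 kJ/s

Q_out = 15.9 kJ/s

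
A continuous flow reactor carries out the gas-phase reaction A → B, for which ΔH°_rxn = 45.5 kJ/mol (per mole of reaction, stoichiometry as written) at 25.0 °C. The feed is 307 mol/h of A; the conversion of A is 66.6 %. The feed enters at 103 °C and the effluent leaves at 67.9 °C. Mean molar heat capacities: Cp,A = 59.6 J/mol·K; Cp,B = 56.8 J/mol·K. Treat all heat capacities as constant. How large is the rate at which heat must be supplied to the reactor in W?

Extent of reaction ξ = 0.666 × 307 = 204.46 mol/h
Reaction term: ξ·ΔH°_rxn = 204.46 × 45.5 = 9303 kJ/h
Sensible, feed 103→25 °C: -1427.2 kJ/h
Outlet flows (mol/h): A 102.54, B 204.46
Sensible, products 25→67.9 °C: 760.39 kJ/h
Q = ΔH = 8636.2 kJ/h = 2.399 kW
Heat supplied = 2399 W

Q_in = 2400 W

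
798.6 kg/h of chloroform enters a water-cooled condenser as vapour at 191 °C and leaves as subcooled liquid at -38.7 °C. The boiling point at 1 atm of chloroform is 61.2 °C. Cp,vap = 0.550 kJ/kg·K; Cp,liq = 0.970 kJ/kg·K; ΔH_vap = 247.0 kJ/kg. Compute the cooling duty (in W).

vapour 191→61.2 °C: -71.39 kJ/kg
condensation at 61.2 °C: -247 kJ/kg
liquid 61.2→-38.7 °C: -96.903 kJ/kg
Δh = -71.39 + -247 + -96.903 = -415.29 kJ/kg
Q = ṁ·Δh = 798.6 kg/h × -415.29 kJ/kg = -331650 kJ/h
|Q| = 92.126 kW = 92126 W

Q_c = 92100 W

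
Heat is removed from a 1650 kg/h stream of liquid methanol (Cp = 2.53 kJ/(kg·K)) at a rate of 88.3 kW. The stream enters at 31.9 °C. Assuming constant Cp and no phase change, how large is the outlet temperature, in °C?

Q = 88.3 kW = 317880 kJ/h
ΔT = Q/(ṁ·Cp) = 317880/(1650×2.53) = 76.148 K
T_out = 31.9 − 76.148 = -44.248 °C

T_out = -44.2 °C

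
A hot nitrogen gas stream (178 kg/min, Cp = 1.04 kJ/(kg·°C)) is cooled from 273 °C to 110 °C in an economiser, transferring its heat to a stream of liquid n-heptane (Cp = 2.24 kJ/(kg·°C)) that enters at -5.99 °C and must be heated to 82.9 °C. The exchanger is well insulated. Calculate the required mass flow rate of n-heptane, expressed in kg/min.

Heat released by hot stream: Q = 178 × 1.04 × (273 − 110) = 30175 kJ/min
Energy balance on cold side (adiabatic exchanger): Q = ṁ_c·Cp_c·(T_c,out − T_c,in)
ṁ_c = 30175 / [2.24 × (82.9 − -5.99)] = 151.54 kg/min

ṁ_c = 152 kg/min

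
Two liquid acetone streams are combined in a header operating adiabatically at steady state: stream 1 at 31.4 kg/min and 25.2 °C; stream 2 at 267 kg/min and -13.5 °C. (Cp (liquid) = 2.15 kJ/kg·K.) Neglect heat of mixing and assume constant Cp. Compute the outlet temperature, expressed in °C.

Adiabatic, steady state ⇒ Σ ṁᵢCp,ᵢ(T_out − Tᵢ) = 0
T_out = Σ ṁᵢCp,ᵢTᵢ / Σ ṁᵢCp,ᵢ
      = -6048.4 / 641.56 = -9.4277 °C

T_out = -9.43 °C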